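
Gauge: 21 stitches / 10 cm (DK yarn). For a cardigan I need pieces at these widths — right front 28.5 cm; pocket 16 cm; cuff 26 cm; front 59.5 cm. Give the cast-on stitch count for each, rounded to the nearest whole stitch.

right front 60; pocket 34; cuff 55; front 125.

Rate = 21/10 = 2.1 sts per cm.
right front: 28.5 × 2.1 = 59.85 → 60.
pocket: 16 × 2.1 = 33.60 → 34.
cuff: 26 × 2.1 = 54.60 → 55.
front: 59.5 × 2.1 = 124.95 → 125.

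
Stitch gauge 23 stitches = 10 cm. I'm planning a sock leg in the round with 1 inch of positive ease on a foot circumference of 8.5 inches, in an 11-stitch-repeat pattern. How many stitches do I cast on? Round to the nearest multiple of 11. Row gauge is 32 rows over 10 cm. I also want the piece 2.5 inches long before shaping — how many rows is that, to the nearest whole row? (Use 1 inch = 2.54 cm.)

Finished = 8.5 + 1 = 9.5 inches.
9.5 inches × 2.54 = 24.13 cm.
23/10 = 2.3 sts per cm; 24.13 × 2.3 = 55.50 sts.
Nearest multiple of 11 → 55.
2.5 inches = 6.35 cm; × 3.2 = 20.32 → 20 rows.

Cast on 55 stitches; work 20 rows.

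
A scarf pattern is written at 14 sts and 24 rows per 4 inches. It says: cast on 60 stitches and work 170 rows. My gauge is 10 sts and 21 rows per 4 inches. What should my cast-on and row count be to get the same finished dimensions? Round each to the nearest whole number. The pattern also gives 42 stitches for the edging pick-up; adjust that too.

Stitches: 60 × 10/14 = 42.86 → 43.
Rows: 170 × 21/24 = 148.75 → 149.
edging pick-up: 42 × 10/14 = 30.00 → 30.

Cast on 43 stitches; work 149 rows; edging pick-up 30 stitches.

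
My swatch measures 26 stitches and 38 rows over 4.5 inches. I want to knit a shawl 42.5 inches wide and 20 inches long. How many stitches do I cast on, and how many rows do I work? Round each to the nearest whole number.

Stitch gauge = 26/4.5 = 5.778 sts/in; 42.5 × 5.778 = 245.56 → 246 sts.
Row gauge = 38/4.5 = 8.444 rows/in; 20 × 8.444 = 168.89 → 169 rows.

Cast on 246 stitches and work 169 rows.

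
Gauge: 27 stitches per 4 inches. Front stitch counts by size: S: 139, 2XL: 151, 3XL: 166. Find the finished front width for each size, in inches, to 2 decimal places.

S 20.59 inches; 2XL 22.37 inches; 3XL 24.59 inches.

27/4 = 6.75 sts per in.
S: 139 / 6.75 = 20.593 → 20.59 in.
2XL: 151 / 6.75 = 22.370 → 22.37 in.
3XL: 166 / 6.75 = 24.593 → 24.59 in.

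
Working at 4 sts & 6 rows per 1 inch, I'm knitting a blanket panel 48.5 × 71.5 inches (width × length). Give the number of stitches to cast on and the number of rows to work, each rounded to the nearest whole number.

Stitch gauge = 4/1 = 4 sts/in; 48.5 × 4 = 194.00 → 194 sts.
Row gauge = 6/1 = 6 rows/in; 71.5 × 6 = 429.00 → 429 rows.

Cast on 194 stitches and work 429 rows.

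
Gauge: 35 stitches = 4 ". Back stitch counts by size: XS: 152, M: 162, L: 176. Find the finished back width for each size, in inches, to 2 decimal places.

35/4 = 8.75 sts per in.
XS: 152 / 8.75 = 17.371 → 17.37 in.
M: 162 / 8.75 = 18.514 → 18.51 in.
L: 176 / 8.75 = 20.114 → 20.11 in.

XS 17.37 inches; M 18.51 inches; L 20.11 inches.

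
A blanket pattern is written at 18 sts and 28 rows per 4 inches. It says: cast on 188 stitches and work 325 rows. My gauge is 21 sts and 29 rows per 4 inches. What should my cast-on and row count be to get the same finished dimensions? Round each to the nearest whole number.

Stitches: 188 × 21/18 = 219.33 → 219.
Rows: 325 × 29/28 = 336.61 → 337.

Cast on 219 stitches; work 337 rows.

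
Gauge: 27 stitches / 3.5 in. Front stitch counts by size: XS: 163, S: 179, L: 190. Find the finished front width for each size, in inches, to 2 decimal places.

27/3.5 = 7.714 sts per in.
XS: 163 / 7.714 = 21.130 → 21.13 in.
S: 179 / 7.714 = 23.204 → 23.20 in.
L: 190 / 7.714 = 24.630 → 24.63 in.

XS 21.13 inches; S 23.20 inches; L 24.63 inches.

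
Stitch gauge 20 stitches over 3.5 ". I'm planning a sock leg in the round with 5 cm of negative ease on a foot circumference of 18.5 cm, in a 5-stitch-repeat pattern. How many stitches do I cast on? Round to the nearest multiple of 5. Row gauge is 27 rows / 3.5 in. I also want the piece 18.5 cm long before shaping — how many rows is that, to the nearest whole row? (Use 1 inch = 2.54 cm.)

Finished = 18.5 − 5 = 13.5 cm.
13.5 cm × 1/2.54 = 5.31 inches.
20/3.5 = 5.714 sts per in; 5.31 × 5.714 = 30.37 sts.
Nearest multiple of 5 → 30.
18.5 cm = 7.28 inches; × 7.714 = 56.19 → 56 rows.

Cast on 30 stitches; work 56 rows.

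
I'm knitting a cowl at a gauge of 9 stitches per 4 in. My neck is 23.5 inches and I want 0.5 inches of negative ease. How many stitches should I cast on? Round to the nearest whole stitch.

Finished = 23.5 − 0.5 = 23 in.
9 / 4 = 2.25 sts per inch.
23.00 × 2.25 = 51.75 sts.
→ 52 sts.

Cast on 52 stitches.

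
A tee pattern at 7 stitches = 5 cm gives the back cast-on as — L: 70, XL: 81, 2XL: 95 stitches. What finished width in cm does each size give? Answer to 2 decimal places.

L 50.00 cm; XL 57.86 cm; 2XL 67.86 cm.

7/5 = 1.4 sts per cm.
L: 70 / 1.4 = 50.000 → 50.00 cm.
XL: 81 / 1.4 = 57.857 → 57.86 cm.
2XL: 95 / 1.4 = 67.857 → 67.86 cm.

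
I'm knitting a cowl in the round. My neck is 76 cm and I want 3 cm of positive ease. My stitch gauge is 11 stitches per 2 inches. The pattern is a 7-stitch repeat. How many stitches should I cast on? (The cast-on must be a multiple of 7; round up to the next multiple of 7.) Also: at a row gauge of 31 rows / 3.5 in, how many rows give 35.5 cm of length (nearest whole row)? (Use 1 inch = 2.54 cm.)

Finished = 76 + 3 = 79 cm.
79 cm × 1/2.54 = 31.10 inches.
11/2 = 5.5 sts per in; 31.10 × 5.5 = 171.06 sts.
Next multiple of 7 → 175.
35.5 cm = 13.98 inches; × 8.857 = 123.79 → 124 rows.

Cast on 175 stitches; work 124 rows.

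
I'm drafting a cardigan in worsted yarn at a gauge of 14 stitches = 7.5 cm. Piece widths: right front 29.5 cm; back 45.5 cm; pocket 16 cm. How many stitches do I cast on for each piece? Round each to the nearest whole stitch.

right front 55; back 85; pocket 30.

Rate = 14/7.5 = 1.867 sts per cm.
right front: 29.5 × 1.867 = 55.07 → 55.
back: 45.5 × 1.867 = 84.93 → 85.
pocket: 16 × 1.867 = 29.87 → 30.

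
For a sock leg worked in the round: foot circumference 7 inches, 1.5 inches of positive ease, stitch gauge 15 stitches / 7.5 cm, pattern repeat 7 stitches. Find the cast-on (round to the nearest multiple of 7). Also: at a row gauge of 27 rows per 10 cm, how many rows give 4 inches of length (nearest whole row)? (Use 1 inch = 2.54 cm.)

Finished = 7 + 1.5 = 8.5 inches.
8.5 inches × 2.54 = 21.59 cm.
15/7.5 = 2 sts per cm; 21.59 × 2 = 43.18 sts.
Nearest multiple of 7 → 42.
4 inches = 10.16 cm; × 2.7 = 27.43 → 27 rows.

Cast on 42 stitches; work 27 rows.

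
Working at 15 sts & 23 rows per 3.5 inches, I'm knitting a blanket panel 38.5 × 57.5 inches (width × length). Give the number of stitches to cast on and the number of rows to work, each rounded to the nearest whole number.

Stitch gauge = 15/3.5 = 4.286 sts/in; 38.5 × 4.286 = 165.00 → 165 sts.
Row gauge = 23/3.5 = 6.571 rows/in; 57.5 × 6.571 = 377.86 → 378 rows.

Cast on 165 stitches and work 378 rows.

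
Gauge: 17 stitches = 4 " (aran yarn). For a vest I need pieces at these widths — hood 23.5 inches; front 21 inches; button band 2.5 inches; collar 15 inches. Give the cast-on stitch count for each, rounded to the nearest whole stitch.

Rate = 17/4 = 4.25 sts per in.
hood: 23.5 × 4.25 = 99.88 → 100.
front: 21 × 4.25 = 89.25 → 89.
button band: 2.5 × 4.25 = 10.62 → 11.
collar: 15 × 4.25 = 63.75 → 64.

hood 100; front 89; button band 11; collar 64.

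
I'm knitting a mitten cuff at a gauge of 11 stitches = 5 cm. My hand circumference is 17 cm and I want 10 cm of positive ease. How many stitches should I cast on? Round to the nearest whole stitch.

59 stitches.

Finished = 17 + 10 = 27 cm.
11 / 5 = 2.2 sts per cm.
27.00 × 2.2 = 59.40 sts.
→ 59 sts.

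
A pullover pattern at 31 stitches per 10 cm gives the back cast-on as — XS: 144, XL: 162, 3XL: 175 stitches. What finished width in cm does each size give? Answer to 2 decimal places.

31/10 = 3.1 sts per cm.
XS: 144 / 3.1 = 46.452 → 46.45 cm.
XL: 162 / 3.1 = 52.258 → 52.26 cm.
3XL: 175 / 3.1 = 56.452 → 56.45 cm.

XS 46.45 cm; XL 52.26 cm; 3XL 56.45 cm.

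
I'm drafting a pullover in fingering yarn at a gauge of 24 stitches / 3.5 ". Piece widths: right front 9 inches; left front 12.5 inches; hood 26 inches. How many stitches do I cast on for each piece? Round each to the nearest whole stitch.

right front 62; left front 86; hood 178.

Rate = 24/3.5 = 6.857 sts per in.
right front: 9 × 6.857 = 61.71 → 62.
left front: 12.5 × 6.857 = 85.71 → 86.
hood: 26 × 6.857 = 178.29 → 178.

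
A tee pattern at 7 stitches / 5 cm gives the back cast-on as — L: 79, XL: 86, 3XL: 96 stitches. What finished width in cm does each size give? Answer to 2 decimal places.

7/5 = 1.4 sts per cm.
L: 79 / 1.4 = 56.429 → 56.43 cm.
XL: 86 / 1.4 = 61.429 → 61.43 cm.
3XL: 96 / 1.4 = 68.571 → 68.57 cm.

L 56.43 cm; XL 61.43 cm; 3XL 68.57 cm.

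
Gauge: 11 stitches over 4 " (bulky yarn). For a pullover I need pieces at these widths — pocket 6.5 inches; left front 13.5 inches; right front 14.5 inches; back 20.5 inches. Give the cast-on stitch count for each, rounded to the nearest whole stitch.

Rate = 11/4 = 2.75 sts per in.
pocket: 6.5 × 2.75 = 17.88 → 18.
left front: 13.5 × 2.75 = 37.12 → 37.
right front: 14.5 × 2.75 = 39.88 → 40.
back: 20.5 × 2.75 = 56.38 → 56.

pocket 18; left front 37; right front 40; back 56.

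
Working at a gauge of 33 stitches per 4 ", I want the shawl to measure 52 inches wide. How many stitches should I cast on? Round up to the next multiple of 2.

430 stitches.

33 stitches / 4 in = 8.25 stitches per inch.
52 × 8.25 = 429.00 stitches.
Round up multiple of 2 → 430.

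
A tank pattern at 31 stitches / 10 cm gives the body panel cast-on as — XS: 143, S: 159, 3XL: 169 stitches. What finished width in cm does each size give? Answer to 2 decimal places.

XS 46.13 cm; S 51.29 cm; 3XL 54.52 cm.

31/10 = 3.1 sts per cm.
XS: 143 / 3.1 = 46.129 → 46.13 cm.
S: 159 / 3.1 = 51.290 → 51.29 cm.
3XL: 169 / 3.1 = 54.516 → 54.52 cm.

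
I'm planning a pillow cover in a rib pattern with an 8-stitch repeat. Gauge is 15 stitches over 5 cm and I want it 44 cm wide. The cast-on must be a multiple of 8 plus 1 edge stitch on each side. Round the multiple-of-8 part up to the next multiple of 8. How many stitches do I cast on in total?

Cast on 138 stitches.

15 / 5 = 3 sts per cm.
44 × 3 = 132.00 sts.
Less 2 edge sts → 130.00 for the repeat.
Next multiple of 8: 136.
Add back 2 edge sts → 138.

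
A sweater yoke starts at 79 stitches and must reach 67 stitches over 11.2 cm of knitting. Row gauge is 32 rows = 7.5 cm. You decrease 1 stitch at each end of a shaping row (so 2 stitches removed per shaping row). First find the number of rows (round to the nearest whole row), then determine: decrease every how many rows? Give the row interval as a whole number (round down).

Rows = 11.2 × 4.267 = 47.8 → 48 rows.
Stitches to remove: 12 → 6 shaping rows (at 2 st each).
48 / 6 = 8.00 → every 8 rows.

Decrease every 8th row.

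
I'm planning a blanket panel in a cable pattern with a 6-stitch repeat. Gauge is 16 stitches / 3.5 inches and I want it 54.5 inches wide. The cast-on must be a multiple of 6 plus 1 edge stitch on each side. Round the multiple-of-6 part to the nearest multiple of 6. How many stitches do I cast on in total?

16 / 3.5 = 4.571 sts per inch.
54.5 × 4.571 = 249.14 sts.
Less 2 edge sts → 247.14 for the repeat.
Nearest multiple of 6: 246.
Add back 2 edge sts → 248.

Cast on 248 stitches.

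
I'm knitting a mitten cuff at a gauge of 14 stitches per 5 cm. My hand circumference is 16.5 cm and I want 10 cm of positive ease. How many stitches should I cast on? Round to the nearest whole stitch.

Finished = 16.5 + 10 = 26.5 cm.
14 / 5 = 2.8 sts per cm.
26.50 × 2.8 = 74.20 sts.
→ 74 sts.

Cast on 74 stitches.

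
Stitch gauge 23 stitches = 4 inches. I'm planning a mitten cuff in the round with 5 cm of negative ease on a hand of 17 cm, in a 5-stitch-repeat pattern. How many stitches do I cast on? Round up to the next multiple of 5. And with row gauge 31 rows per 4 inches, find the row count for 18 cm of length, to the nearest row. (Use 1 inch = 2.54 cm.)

Cast on 30 stitches; work 55 rows.

Finished = 17 − 5 = 12 cm.
12 cm × 1/2.54 = 4.72 inches.
23/4 = 5.75 sts per in; 4.72 × 5.75 = 27.17 sts.
Next multiple of 5 → 30.
18 cm = 7.09 inches; × 7.75 = 54.92 → 55 rows.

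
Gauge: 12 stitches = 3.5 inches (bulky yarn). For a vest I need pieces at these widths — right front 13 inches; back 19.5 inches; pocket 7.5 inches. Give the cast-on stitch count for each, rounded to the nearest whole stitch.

Rate = 12/3.5 = 3.429 sts per in.
right front: 13 × 3.429 = 44.57 → 45.
back: 19.5 × 3.429 = 66.86 → 67.
pocket: 7.5 × 3.429 = 25.71 → 26.

right front 45; back 67; pocket 26.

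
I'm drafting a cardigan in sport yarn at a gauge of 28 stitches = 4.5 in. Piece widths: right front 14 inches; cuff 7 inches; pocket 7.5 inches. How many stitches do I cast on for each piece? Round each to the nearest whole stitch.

Rate = 28/4.5 = 6.222 sts per in.
right front: 14 × 6.222 = 87.11 → 87.
cuff: 7 × 6.222 = 43.56 → 44.
pocket: 7.5 × 6.222 = 46.67 → 47.

right front 87; cuff 44; pocket 47.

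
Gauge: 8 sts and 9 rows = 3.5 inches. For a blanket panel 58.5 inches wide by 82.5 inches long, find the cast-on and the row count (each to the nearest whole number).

Cast on 134 stitches and work 212 rows.

Stitch gauge = 8/3.5 = 2.286 sts/in; 58.5 × 2.286 = 133.71 → 134 sts.
Row gauge = 9/3.5 = 2.571 rows/in; 82.5 × 2.571 = 212.14 → 212 rows.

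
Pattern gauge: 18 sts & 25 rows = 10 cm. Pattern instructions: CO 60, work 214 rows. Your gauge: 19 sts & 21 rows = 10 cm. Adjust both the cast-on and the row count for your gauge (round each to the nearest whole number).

Stitches: 60 × 19/18 = 63.33 → 63.
Rows: 214 × 21/25 = 179.76 → 180.

Cast on 63 stitches; work 180 rows.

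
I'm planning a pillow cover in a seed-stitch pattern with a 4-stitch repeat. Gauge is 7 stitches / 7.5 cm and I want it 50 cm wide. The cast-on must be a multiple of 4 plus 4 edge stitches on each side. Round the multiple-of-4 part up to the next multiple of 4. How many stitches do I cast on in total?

48 stitches.

7 / 7.5 = 0.933 sts per cm.
50 × 0.933 = 46.67 sts.
Less 8 edge sts → 38.67 for the repeat.
Next multiple of 4: 40.
Add back 8 edge sts → 48.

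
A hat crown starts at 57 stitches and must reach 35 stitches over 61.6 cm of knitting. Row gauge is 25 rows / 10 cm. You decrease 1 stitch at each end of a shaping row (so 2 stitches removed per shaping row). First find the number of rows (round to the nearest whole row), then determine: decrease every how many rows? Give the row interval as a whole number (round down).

Rows = 61.6 × 2.5 = 154.0 → 154 rows.
Stitches to remove: 22 → 11 shaping rows (at 2 st each).
154 / 11 = 14.00 → every 14 rows.

Decrease every 14th row.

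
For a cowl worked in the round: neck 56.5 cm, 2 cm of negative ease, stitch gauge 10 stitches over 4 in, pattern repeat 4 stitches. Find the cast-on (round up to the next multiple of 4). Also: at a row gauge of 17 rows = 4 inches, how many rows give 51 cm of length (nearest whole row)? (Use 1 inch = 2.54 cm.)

Cast on 56 stitches; work 85 rows.

Finished = 56.5 − 2 = 54.5 cm.
54.5 cm × 1/2.54 = 21.46 inches.
10/4 = 2.5 sts per in; 21.46 × 2.5 = 53.64 sts.
Next multiple of 4 → 56.
51 cm = 20.08 inches; × 4.25 = 85.33 → 85 rows.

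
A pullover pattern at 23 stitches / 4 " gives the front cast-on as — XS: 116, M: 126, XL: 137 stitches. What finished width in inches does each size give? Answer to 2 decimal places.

23/4 = 5.75 sts per in.
XS: 116 / 5.75 = 20.174 → 20.17 in.
M: 126 / 5.75 = 21.913 → 21.91 in.
XL: 137 / 5.75 = 23.826 → 23.83 in.

XS 20.17 inches; M 21.91 inches; XL 23.83 inches.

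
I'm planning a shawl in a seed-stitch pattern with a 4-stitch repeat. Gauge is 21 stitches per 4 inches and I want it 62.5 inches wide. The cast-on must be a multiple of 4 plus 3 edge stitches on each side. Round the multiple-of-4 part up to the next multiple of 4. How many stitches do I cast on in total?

330 stitches.

21 / 4 = 5.25 sts per inch.
62.5 × 5.25 = 328.12 sts.
Less 6 edge sts → 322.12 for the repeat.
Next multiple of 4: 324.
Add back 6 edge sts → 330.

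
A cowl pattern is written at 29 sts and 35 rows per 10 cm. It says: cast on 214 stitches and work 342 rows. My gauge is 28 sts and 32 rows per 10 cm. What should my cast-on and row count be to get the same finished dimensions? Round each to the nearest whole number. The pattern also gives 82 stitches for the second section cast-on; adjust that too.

Cast on 207 stitches; work 313 rows; second section cast-on 79 stitches.

Stitches: 214 × 28/29 = 206.62 → 207.
Rows: 342 × 32/35 = 312.69 → 313.
second section cast-on: 82 × 28/29 = 79.17 → 79.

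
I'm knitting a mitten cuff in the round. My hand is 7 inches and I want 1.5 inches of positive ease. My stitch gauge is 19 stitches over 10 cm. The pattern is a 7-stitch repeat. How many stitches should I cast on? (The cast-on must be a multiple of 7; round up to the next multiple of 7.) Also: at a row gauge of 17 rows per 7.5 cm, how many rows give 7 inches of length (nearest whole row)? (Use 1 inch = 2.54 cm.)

Finished = 7 + 1.5 = 8.5 inches.
8.5 inches × 2.54 = 21.59 cm.
19/10 = 1.9 sts per cm; 21.59 × 1.9 = 41.02 sts.
Next multiple of 7 → 42.
7 inches = 17.78 cm; × 2.267 = 40.30 → 40 rows.

Cast on 42 stitches; work 40 rows.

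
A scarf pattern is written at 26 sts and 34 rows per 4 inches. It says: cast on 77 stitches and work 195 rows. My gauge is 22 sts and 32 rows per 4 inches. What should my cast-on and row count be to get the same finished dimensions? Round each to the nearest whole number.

Cast on 65 stitches; work 184 rows.

Stitches: 77 × 22/26 = 65.15 → 65.
Rows: 195 × 32/34 = 183.53 → 184.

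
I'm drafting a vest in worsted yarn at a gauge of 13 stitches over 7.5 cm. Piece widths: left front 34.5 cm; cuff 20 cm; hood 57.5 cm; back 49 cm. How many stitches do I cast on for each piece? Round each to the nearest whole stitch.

left front 60; cuff 35; hood 100; back 85.

Rate = 13/7.5 = 1.733 sts per cm.
left front: 34.5 × 1.733 = 59.80 → 60.
cuff: 20 × 1.733 = 34.67 → 35.
hood: 57.5 × 1.733 = 99.67 → 100.
back: 49 × 1.733 = 84.93 → 85.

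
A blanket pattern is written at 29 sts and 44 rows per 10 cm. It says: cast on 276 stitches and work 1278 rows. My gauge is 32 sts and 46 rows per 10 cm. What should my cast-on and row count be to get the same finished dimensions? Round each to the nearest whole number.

Stitches: 276 × 32/29 = 304.55 → 305.
Rows: 1278 × 46/44 = 1336.09 → 1336.

Cast on 305 stitches; work 1336 rows.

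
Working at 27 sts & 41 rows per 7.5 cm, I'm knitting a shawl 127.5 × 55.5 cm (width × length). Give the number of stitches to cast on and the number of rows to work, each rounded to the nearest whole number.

Stitch gauge = 27/7.5 = 3.6 sts/cm; 127.5 × 3.6 = 459.00 → 459 sts.
Row gauge = 41/7.5 = 5.467 rows/cm; 55.5 × 5.467 = 303.40 → 303 rows.

Cast on 459 stitches and work 303 rows.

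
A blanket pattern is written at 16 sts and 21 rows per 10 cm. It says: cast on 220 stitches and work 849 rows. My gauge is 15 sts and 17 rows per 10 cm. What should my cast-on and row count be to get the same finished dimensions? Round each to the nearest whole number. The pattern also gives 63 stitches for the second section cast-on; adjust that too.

Stitches: 220 × 15/16 = 206.25 → 206.
Rows: 849 × 17/21 = 687.29 → 687.
second section cast-on: 63 × 15/16 = 59.06 → 59.

Cast on 206 stitches; work 687 rows; second section cast-on 59 stitches.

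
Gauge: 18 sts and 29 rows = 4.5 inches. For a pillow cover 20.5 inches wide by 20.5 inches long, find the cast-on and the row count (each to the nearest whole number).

Cast on 82 stitches and work 132 rows.

Stitch gauge = 18/4.5 = 4 sts/in; 20.5 × 4 = 82.00 → 82 sts.
Row gauge = 29/4.5 = 6.444 rows/in; 20.5 × 6.444 = 132.11 → 132 rows.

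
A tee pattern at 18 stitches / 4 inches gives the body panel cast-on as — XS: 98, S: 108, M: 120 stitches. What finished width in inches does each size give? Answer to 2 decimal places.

18/4 = 4.5 sts per in.
XS: 98 / 4.5 = 21.778 → 21.78 in.
S: 108 / 4.5 = 24.000 → 24.00 in.
M: 120 / 4.5 = 26.667 → 26.67 in.

XS 21.78 inches; S 24.00 inches; M 26.67 inches.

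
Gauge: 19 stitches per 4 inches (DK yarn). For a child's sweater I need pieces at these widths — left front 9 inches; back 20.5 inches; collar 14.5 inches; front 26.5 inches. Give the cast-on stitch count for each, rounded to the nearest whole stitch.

Rate = 19/4 = 4.75 sts per in.
left front: 9 × 4.75 = 42.75 → 43.
back: 20.5 × 4.75 = 97.38 → 97.
collar: 14.5 × 4.75 = 68.88 → 69.
front: 26.5 × 4.75 = 125.88 → 126.

left front 43; back 97; collar 69; front 126.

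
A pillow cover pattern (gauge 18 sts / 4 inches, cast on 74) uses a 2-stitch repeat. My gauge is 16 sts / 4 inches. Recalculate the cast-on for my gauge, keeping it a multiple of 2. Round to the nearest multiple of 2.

Cast on 66 stitches.

74 × 16 / 18 = 65.78.
Nearest multiple of 2: 66.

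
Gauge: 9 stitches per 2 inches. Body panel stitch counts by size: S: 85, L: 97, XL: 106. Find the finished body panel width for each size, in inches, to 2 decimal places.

S 18.89 inches; L 21.56 inches; XL 23.56 inches.

9/2 = 4.5 sts per in.
S: 85 / 4.5 = 18.889 → 18.89 in.
L: 97 / 4.5 = 21.556 → 21.56 in.
XL: 106 / 4.5 = 23.556 → 23.56 in.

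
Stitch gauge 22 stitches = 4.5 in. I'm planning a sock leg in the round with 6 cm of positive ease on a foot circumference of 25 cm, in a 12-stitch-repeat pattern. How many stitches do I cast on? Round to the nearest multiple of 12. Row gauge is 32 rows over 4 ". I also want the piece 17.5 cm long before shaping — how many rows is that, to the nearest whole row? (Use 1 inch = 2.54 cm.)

Finished = 25 + 6 = 31 cm.
31 cm × 1/2.54 = 12.20 inches.
22/4.5 = 4.889 sts per in; 12.20 × 4.889 = 59.67 sts.
Nearest multiple of 12 → 60.
17.5 cm = 6.89 inches; × 8 = 55.12 → 55 rows.

Cast on 60 stitches; work 55 rows.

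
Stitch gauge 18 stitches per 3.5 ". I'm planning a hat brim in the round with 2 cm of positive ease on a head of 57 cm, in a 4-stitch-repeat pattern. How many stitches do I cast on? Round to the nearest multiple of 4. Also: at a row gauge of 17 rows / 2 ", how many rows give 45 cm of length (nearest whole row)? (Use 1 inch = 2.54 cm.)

Finished = 57 + 2 = 59 cm.
59 cm × 1/2.54 = 23.23 inches.
18/3.5 = 5.143 sts per in; 23.23 × 5.143 = 119.46 sts.
Nearest multiple of 4 → 120.
45 cm = 17.72 inches; × 8.5 = 150.59 → 151 rows.

Cast on 120 stitches; work 151 rows.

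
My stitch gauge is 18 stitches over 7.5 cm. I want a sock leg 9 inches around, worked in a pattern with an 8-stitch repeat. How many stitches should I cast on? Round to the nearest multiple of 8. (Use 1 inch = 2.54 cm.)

9 in = 9 × 2.54 = 22.86 cm.
18 / 7.5 = 2.4 sts/cm.
22.86 × 2.4 = 54.86 sts.
→ 56.

Cast on 56 stitches.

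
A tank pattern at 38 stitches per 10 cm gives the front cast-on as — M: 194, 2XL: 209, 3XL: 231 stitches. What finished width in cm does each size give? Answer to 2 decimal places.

M 51.05 cm; 2XL 55.00 cm; 3XL 60.79 cm.

38/10 = 3.8 sts per cm.
M: 194 / 3.8 = 51.053 → 51.05 cm.
2XL: 209 / 3.8 = 55.000 → 55.00 cm.
3XL: 231 / 3.8 = 60.789 → 60.79 cm.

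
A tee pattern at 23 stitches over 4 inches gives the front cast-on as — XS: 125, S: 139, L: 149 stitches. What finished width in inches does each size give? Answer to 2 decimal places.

XS 21.74 inches; S 24.17 inches; L 25.91 inches.

23/4 = 5.75 sts per in.
XS: 125 / 5.75 = 21.739 → 21.74 in.
S: 139 / 5.75 = 24.174 → 24.17 in.
L: 149 / 5.75 = 25.913 → 25.91 in.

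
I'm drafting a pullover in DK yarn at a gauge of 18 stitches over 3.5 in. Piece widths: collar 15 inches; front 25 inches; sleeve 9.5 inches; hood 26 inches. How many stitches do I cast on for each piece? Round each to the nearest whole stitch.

Rate = 18/3.5 = 5.143 sts per in.
collar: 15 × 5.143 = 77.14 → 77.
front: 25 × 5.143 = 128.57 → 129.
sleeve: 9.5 × 5.143 = 48.86 → 49.
hood: 26 × 5.143 = 133.71 → 134.

collar 77; front 129; sleeve 49; hood 134.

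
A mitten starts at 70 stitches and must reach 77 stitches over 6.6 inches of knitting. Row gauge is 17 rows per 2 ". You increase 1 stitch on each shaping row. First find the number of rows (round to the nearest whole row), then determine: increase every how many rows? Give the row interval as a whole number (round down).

Increase every 8th row.

Rows = 6.6 × 8.5 = 56.1 → 56 rows.
Stitches to add: 7 → 7 shaping rows (at 1 st each).
56 / 7 = 8.00 → every 8 rows.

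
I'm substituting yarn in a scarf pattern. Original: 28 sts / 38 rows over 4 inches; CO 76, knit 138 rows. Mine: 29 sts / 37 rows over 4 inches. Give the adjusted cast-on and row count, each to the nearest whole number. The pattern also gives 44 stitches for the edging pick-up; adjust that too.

Cast on 79 stitches; work 134 rows; edging pick-up 46 stitches.

Stitches: 76 × 29/28 = 78.71 → 79.
Rows: 138 × 37/38 = 134.37 → 134.
edging pick-up: 44 × 29/28 = 45.57 → 46.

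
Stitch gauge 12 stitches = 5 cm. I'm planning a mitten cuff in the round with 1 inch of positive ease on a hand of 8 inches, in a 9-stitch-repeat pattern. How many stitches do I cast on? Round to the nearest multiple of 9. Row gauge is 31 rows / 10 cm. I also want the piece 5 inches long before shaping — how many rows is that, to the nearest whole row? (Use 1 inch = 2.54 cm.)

Finished = 8 + 1 = 9 inches.
9 inches × 2.54 = 22.86 cm.
12/5 = 2.4 sts per cm; 22.86 × 2.4 = 54.86 sts.
Nearest multiple of 9 → 54.
5 inches = 12.70 cm; × 3.1 = 39.37 → 39 rows.

Cast on 54 stitches; work 39 rows.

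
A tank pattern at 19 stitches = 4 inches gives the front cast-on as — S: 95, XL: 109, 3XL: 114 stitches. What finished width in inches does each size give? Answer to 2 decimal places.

S 20.00 inches; XL 22.95 inches; 3XL 24.00 inches.

19/4 = 4.75 sts per in.
S: 95 / 4.75 = 20.000 → 20.00 in.
XL: 109 / 4.75 = 22.947 → 22.95 in.
3XL: 114 / 4.75 = 24.000 → 24.00 in.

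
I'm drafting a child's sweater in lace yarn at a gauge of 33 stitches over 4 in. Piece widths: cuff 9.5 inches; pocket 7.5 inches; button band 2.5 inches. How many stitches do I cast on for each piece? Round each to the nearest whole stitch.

cuff 78; pocket 62; button band 21.

Rate = 33/4 = 8.25 sts per in.
cuff: 9.5 × 8.25 = 78.38 → 78.
pocket: 7.5 × 8.25 = 61.88 → 62.
button band: 2.5 × 8.25 = 20.62 → 21.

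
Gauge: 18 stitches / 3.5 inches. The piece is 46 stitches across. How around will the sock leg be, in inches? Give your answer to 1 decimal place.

18 stitches / 3.5 inch = 5.143 stitches per inch.
46 / 5.143 = 8.94 inches.

8.9 inches.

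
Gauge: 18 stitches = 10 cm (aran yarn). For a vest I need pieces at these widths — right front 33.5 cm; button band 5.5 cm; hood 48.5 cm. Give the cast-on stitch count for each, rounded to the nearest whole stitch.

right front 60; button band 10; hood 87.

Rate = 18/10 = 1.8 sts per cm.
right front: 33.5 × 1.8 = 60.30 → 60.
button band: 5.5 × 1.8 = 9.90 → 10.
hood: 48.5 × 1.8 = 87.30 → 87.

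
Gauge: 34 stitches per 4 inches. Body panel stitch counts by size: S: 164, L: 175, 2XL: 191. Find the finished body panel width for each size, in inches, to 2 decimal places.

S 19.29 inches; L 20.59 inches; 2XL 22.47 inches.

34/4 = 8.5 sts per in.
S: 164 / 8.5 = 19.294 → 19.29 in.
L: 175 / 8.5 = 20.588 → 20.59 in.
2XL: 191 / 8.5 = 22.471 → 22.47 in.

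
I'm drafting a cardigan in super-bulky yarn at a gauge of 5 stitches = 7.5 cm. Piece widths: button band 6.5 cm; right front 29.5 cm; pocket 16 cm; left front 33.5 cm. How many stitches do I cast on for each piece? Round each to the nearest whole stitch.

button band 4; right front 20; pocket 11; left front 22.

Rate = 5/7.5 = 0.667 sts per cm.
button band: 6.5 × 0.667 = 4.33 → 4.
right front: 29.5 × 0.667 = 19.67 → 20.
pocket: 16 × 0.667 = 10.67 → 11.
left front: 33.5 × 0.667 = 22.33 → 22.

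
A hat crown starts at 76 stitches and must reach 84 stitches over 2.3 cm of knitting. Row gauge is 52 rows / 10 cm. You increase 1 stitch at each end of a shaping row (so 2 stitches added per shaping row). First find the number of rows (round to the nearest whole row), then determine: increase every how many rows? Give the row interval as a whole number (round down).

Rows = 2.3 × 5.2 = 12.0 → 12 rows.
Stitches to add: 8 → 4 shaping rows (at 2 st each).
12 / 4 = 3.00 → every 3 rows.

Increase every 3rd row.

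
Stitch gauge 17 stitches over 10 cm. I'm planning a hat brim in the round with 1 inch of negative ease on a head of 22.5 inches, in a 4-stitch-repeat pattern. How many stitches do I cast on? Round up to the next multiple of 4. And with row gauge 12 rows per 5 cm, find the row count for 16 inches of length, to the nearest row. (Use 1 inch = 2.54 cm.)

Cast on 96 stitches; work 98 rows.

Finished = 22.5 − 1 = 21.5 inches.
21.5 inches × 2.54 = 54.61 cm.
17/10 = 1.7 sts per cm; 54.61 × 1.7 = 92.84 sts.
Next multiple of 4 → 96.
16 inches = 40.64 cm; × 2.4 = 97.54 → 98 rows.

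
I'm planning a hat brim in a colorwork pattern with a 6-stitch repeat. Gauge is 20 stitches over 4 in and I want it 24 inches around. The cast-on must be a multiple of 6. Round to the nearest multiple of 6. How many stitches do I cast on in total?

120 stitches.

20 / 4 = 5 sts per inch.
24 × 5 = 120.00 sts.
Nearest multiple of 6: 120.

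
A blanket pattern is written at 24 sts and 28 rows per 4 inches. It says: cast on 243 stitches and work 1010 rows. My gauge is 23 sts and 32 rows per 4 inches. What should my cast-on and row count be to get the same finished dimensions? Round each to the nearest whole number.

Stitches: 243 × 23/24 = 232.88 → 233.
Rows: 1010 × 32/28 = 1154.29 → 1154.

Cast on 233 stitches; work 1154 rows.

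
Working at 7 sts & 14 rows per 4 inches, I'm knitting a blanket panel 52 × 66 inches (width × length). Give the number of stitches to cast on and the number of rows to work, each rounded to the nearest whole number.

Stitch gauge = 7/4 = 1.75 sts/in; 52 × 1.75 = 91.00 → 91 sts.
Row gauge = 14/4 = 3.5 rows/in; 66 × 3.5 = 231.00 → 231 rows.

Cast on 91 stitches and work 231 rows.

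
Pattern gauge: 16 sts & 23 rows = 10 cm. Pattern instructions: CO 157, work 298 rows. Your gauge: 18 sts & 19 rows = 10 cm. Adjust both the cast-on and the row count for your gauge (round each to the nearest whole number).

Cast on 177 stitches; work 246 rows.

Stitches: 157 × 18/16 = 176.62 → 177.
Rows: 298 × 19/23 = 246.17 → 246.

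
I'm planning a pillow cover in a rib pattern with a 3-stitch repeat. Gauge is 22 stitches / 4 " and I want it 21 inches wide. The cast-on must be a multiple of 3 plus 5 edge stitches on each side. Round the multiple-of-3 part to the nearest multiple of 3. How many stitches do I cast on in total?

Cast on 115 stitches.

22 / 4 = 5.5 sts per inch.
21 × 5.5 = 115.50 sts.
Less 10 edge sts → 105.50 for the repeat.
Nearest multiple of 3: 105.
Add back 10 edge sts → 115.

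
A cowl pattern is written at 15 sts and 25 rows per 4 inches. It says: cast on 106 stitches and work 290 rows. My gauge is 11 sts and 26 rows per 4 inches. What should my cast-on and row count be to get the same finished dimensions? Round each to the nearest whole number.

Cast on 78 stitches; work 302 rows.

Stitches: 106 × 11/15 = 77.73 → 78.
Rows: 290 × 26/25 = 301.60 → 302.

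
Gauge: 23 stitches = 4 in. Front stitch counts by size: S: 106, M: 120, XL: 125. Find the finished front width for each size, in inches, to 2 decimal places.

S 18.43 inches; M 20.87 inches; XL 21.74 inches.

23/4 = 5.75 sts per in.
S: 106 / 5.75 = 18.435 → 18.43 in.
M: 120 / 5.75 = 20.870 → 20.87 in.
XL: 125 / 5.75 = 21.739 → 21.74 in.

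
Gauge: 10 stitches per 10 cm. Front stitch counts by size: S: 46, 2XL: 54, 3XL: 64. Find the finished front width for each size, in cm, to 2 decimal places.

10/10 = 1 sts per cm.
S: 46 / 1 = 46.000 → 46.00 cm.
2XL: 54 / 1 = 54.000 → 54.00 cm.
3XL: 64 / 1 = 64.000 → 64.00 cm.

S 46.00 cm; 2XL 54.00 cm; 3XL 64.00 cm.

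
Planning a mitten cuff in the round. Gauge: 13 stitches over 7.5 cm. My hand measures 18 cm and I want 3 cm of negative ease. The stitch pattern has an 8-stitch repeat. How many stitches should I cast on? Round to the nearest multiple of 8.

Finished = 18 − 3 = 15 cm.
13 / 7.5 = 1.733 sts/cm.
15 × 1.733 = 26.00 sts.
Nearest multiple of 8: 24.

24 stitches.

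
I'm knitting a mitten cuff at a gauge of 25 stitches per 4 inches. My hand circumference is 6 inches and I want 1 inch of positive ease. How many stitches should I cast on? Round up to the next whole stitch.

Finished = 6 + 1 = 7 in.
25 / 4 = 6.25 sts per inch.
7.00 × 6.25 = 43.75 sts.
→ 44 sts.

44 stitches.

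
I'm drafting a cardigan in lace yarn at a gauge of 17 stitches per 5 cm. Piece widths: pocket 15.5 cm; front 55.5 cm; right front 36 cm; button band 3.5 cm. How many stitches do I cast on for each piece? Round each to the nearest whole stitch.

pocket 53; front 189; right front 122; button band 12.

Rate = 17/5 = 3.4 sts per cm.
pocket: 15.5 × 3.4 = 52.70 → 53.
front: 55.5 × 3.4 = 188.70 → 189.
right front: 36 × 3.4 = 122.40 → 122.
button band: 3.5 × 3.4 = 11.90 → 12.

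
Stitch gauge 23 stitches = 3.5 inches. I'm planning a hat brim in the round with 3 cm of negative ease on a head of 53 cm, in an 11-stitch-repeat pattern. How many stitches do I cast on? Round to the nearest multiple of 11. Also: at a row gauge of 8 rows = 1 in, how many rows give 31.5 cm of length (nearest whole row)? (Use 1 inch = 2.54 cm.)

Finished = 53 − 3 = 50 cm.
50 cm × 1/2.54 = 19.69 inches.
23/3.5 = 6.571 sts per in; 19.69 × 6.571 = 129.36 sts.
Nearest multiple of 11 → 132.
31.5 cm = 12.40 inches; × 8 = 99.21 → 99 rows.

Cast on 132 stitches; work 99 rows.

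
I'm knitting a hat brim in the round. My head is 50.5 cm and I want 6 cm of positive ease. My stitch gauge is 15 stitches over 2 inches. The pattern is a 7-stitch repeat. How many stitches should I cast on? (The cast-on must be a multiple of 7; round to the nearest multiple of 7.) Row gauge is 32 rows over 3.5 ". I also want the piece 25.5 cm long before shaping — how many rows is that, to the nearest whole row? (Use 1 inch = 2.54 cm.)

Cast on 168 stitches; work 92 rows.

Finished = 50.5 + 6 = 56.5 cm.
56.5 cm × 1/2.54 = 22.24 inches.
15/2 = 7.5 sts per in; 22.24 × 7.5 = 166.83 sts.
Nearest multiple of 7 → 168.
25.5 cm = 10.04 inches; × 9.143 = 91.79 → 92 rows.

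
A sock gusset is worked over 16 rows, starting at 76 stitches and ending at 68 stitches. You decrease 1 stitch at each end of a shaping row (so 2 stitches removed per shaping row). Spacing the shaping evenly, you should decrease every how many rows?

Stitches to remove: |68 − 76| = 8.
Shaping rows needed: 8 / 2 = 4.
16 rows / 4 = every 4 rows.

Decrease every 4th row.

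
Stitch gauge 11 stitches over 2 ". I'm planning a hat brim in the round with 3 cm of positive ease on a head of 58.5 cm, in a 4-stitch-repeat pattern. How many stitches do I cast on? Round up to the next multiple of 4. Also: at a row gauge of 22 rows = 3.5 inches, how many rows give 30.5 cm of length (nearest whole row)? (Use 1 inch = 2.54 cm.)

Finished = 58.5 + 3 = 61.5 cm.
61.5 cm × 1/2.54 = 24.21 inches.
11/2 = 5.5 sts per in; 24.21 × 5.5 = 133.17 sts.
Next multiple of 4 → 136.
30.5 cm = 12.01 inches; × 6.286 = 75.48 → 75 rows.

Cast on 136 stitches; work 75 rows.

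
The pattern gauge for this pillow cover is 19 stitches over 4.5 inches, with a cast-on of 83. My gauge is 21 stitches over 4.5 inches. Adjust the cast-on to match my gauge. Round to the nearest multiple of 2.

Scale factor = 21 / 19 = 1.105.
83 × 21 / 19 = 91.74 sts.
→ 92 sts.

CO 92 sts.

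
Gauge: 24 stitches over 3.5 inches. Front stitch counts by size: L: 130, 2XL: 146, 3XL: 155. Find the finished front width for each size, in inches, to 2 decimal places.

24/3.5 = 6.857 sts per in.
L: 130 / 6.857 = 18.958 → 18.96 in.
2XL: 146 / 6.857 = 21.292 → 21.29 in.
3XL: 155 / 6.857 = 22.604 → 22.60 in.

L 18.96 inches; 2XL 21.29 inches; 3XL 22.60 inches.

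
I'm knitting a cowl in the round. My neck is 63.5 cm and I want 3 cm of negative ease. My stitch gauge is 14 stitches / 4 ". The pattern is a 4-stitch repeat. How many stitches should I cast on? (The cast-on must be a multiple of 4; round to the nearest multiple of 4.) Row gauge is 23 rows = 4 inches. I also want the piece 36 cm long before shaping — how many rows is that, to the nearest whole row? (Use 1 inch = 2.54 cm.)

Cast on 84 stitches; work 81 rows.

Finished = 63.5 − 3 = 60.5 cm.
60.5 cm × 1/2.54 = 23.82 inches.
14/4 = 3.5 sts per in; 23.82 × 3.5 = 83.37 sts.
Nearest multiple of 4 → 84.
36 cm = 14.17 inches; × 5.75 = 81.50 → 81 rows.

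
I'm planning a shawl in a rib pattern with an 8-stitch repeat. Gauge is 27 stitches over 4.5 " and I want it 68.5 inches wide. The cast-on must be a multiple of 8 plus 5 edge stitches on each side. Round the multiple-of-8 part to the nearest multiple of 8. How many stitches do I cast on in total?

27 / 4.5 = 6 sts per inch.
68.5 × 6 = 411.00 sts.
Less 10 edge sts → 401.00 for the repeat.
Nearest multiple of 8: 400.
Add back 10 edge sts → 410.

CO 410 sts.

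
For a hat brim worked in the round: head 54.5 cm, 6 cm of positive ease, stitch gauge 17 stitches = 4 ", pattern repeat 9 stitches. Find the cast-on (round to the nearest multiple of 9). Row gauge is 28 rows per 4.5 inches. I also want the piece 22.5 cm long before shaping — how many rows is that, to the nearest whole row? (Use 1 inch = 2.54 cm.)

Cast on 99 stitches; work 55 rows.

Finished = 54.5 + 6 = 60.5 cm.
60.5 cm × 1/2.54 = 23.82 inches.
17/4 = 4.25 sts per in; 23.82 × 4.25 = 101.23 sts.
Nearest multiple of 9 → 99.
22.5 cm = 8.86 inches; × 6.222 = 55.12 → 55 rows.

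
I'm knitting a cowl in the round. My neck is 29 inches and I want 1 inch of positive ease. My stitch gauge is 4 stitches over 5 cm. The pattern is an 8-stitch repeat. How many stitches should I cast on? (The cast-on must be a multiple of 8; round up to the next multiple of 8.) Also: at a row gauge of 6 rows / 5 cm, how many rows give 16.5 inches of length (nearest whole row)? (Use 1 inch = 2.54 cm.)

Cast on 64 stitches; work 50 rows.

Finished = 29 + 1 = 30 inches.
30 inches × 2.54 = 76.20 cm.
4/5 = 0.8 sts per cm; 76.20 × 0.8 = 60.96 sts.
Next multiple of 8 → 64.
16.5 inches = 41.91 cm; × 1.2 = 50.29 → 50 rows.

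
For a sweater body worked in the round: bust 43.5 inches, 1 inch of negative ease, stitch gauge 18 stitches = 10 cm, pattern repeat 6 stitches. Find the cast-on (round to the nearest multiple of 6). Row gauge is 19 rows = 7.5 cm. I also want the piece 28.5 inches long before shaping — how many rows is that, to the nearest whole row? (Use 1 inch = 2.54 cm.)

Cast on 192 stitches; work 183 rows.

Finished = 43.5 − 1 = 42.5 inches.
42.5 inches × 2.54 = 107.95 cm.
18/10 = 1.8 sts per cm; 107.95 × 1.8 = 194.31 sts.
Nearest multiple of 6 → 192.
28.5 inches = 72.39 cm; × 2.533 = 183.39 → 183 rows.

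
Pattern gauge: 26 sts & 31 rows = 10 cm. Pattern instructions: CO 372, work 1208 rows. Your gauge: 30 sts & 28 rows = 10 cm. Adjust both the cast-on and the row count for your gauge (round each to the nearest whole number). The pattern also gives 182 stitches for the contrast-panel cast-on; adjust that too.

Cast on 429 stitches; work 1091 rows; contrast-panel cast-on 210 stitches.

Stitches: 372 × 30/26 = 429.23 → 429.
Rows: 1208 × 28/31 = 1091.10 → 1091.
contrast-panel cast-on: 182 × 30/26 = 210.00 → 210.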